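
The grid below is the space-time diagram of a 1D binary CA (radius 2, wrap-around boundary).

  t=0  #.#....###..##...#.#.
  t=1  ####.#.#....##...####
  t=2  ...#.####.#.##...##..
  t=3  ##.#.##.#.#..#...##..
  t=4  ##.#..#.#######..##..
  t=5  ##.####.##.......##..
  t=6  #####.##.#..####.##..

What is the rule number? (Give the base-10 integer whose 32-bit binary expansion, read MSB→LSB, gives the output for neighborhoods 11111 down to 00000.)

682932211

  nb #####: next=.  (t=1,i=0, bit31=0)
  nb ####.: next=.  (t=1,i=2, bit30=0)
  nb ###.#: next=#  (t=1,i=3, bit29=1)
  nb ###..: next=.  (t=0,i=9, bit28=0)
  nb ##.##: next=#  (t=5,i=2, bit27=1)
  nb ##.#.: next=.  (t=1,i=4, bit26=0)
  nb ##..#: next=.  (t=0,i=10, bit25=0)
  nb ##...: next=.  (t=0,i=14, bit24=0)
  nb #.###: next=#  (t=2,i=5, bit23=1)
  nb #.##.: next=.  (t=2,i=12, bit22=0)
  nb #.#.#: next=#  (t=0,i=0, bit21=1)
  nb #.#..: next=#  (t=0,i=2, bit20=1)
  nb #..##: next=.  (t=0,i=11, bit19=0)
  nb #..#.: next=#  (t=3,i=12, bit18=1)
  nb #...#: next=.  (t=0,i=15, bit17=0)
  nb #....: next=.  (t=0,i=4, bit16=0)
  nb .####: next=#  (t=1,i=18, bit15=1)
  nb .###.: next=.  (t=0,i=8, bit14=0)
  nb .##.#: next=#  (t=3,i=1, bit13=1)
  nb .##..: next=#  (t=0,i=13, bit12=1)
  nb .#.##: next=.  (t=2,i=4, bit11=0)
  nb .#.#.: next=#  (t=0,i=1, bit10=1)
  nb .#..#: next=#  (t=3,i=11, bit9=1)
  nb .#...: next=#  (t=0,i=3, bit8=1)
  nb ..###: next=#  (t=0,i=7, bit7=1)
  nb ..##.: next=#  (t=0,i=12, bit6=1)
  nb ..#.#: next=#  (t=0,i=17, bit5=1)
  nb ..#..: next=#  (t=3,i=13, bit4=1)
  nb ...##: next=.  (t=0,i=6, bit3=0)
  nb ...#.: next=.  (t=0,i=16, bit2=0)
  nb ....#: next=#  (t=0,i=5, bit1=1)
  nb .....: next=#  (t=2,i=0, bit0=1)
  bits 00101000101101001011011111110011 = 682932211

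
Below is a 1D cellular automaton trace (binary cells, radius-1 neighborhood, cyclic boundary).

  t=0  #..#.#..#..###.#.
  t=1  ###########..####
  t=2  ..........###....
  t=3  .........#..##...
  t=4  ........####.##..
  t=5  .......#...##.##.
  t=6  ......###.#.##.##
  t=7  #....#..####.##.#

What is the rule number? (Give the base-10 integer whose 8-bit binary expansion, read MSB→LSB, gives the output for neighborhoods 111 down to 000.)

118

  nb ###: next=.  (t=0,i=12, bit7=0)
  nb ##.: next=#  (t=0,i=13, bit6=1)
  nb #.#: next=#  (t=0,i=4, bit5=1)
  nb #..: next=#  (t=0,i=1, bit4=1)
  nb .##: next=.  (t=0,i=11, bit3=0)
  nb .#.: next=#  (t=0,i=0, bit2=1)
  nb ..#: next=#  (t=0,i=2, bit1=1)
  nb ...: next=.  (t=2,i=0, bit0=0)
  bits 01110110 = 118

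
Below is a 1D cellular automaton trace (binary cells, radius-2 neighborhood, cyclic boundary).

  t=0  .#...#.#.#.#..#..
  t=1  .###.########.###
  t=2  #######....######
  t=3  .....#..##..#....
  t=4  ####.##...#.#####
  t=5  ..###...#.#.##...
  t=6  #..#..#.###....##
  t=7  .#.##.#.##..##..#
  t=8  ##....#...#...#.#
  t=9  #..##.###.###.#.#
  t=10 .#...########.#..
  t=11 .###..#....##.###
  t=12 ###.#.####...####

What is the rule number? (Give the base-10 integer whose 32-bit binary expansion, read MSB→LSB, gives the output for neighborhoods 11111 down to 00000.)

  #####|.  b31=0 t=1,i=7
  ####.|#  b30=1 t=1,i=11
  ###.#|#  b29=1 t=1,i=3
  ###..|.  b28=0 t=2,i=6
  ##.##|#  b27=1 t=1,i=0
  ##.#.|.  b26=0 t=7,i=5
  ##..#|#  b25=1 t=3,i=10
  ##...|.  b24=0 t=2,i=7
  #.###|#  b23=1 t=1,i=1
  #.##.|.  b22=0 t=4,i=5
  #.#.#|#  b21=1 t=0,i=7
  #.#..|#  b20=1 t=0,i=11
  #..##|.  b19=0 t=3,i=7
  #..#.|.  b18=0 t=0,i=13
  #...#|#  b17=1 t=0,i=3
  #....|#  b16=1 t=2,i=8
  .####|#  b15=1 t=1,i=6
  .###.|#  b14=1 t=1,i=2
  .##.#|.  b13=0 t=7,i=4
  .##..|.  b12=0 t=3,i=9
  .#.##|.  b11=0 t=4,i=11
  .#.#.|#  b10=1 t=0,i=6
  .#..#|#  b9=1 t=0,i=12
  .#...|#  b8=1 t=0,i=2
  ..###|.  b7=0 t=2,i=11
  ..##.|.  b6=0 t=3,i=8
  ..#.#|#  b5=1 t=0,i=5
  ..#..|#  b4=1 t=0,i=1
  ...##|.  b3=0 t=2,i=10
  ...#.|.  b2=0 t=0,i=0
  ....#|#  b1=1 t=2,i=9
  .....|#  b0=1 t=3,i=0
  bits 01101010101100111100011100110011 = 1790166835

1790166835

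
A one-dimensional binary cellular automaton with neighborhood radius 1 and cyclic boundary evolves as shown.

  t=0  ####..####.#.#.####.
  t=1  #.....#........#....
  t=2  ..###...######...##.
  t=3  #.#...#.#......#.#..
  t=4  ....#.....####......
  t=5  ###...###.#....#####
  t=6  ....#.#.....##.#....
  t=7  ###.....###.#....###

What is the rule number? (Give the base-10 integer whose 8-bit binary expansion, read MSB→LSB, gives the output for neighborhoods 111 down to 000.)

  ###|.  b7=0 t=0,i=1
  ##.|.  b6=0 t=0,i=3
  #.#|.  b5=0 t=0,i=10
  #..|.  b4=0 t=0,i=4
  .##|#  b3=1 t=0,i=0
  .#.|.  b2=0 t=0,i=11
  ..#|.  b1=0 t=0,i=5
  ...|#  b0=1 t=1,i=2
  bits 00001001 = 9

9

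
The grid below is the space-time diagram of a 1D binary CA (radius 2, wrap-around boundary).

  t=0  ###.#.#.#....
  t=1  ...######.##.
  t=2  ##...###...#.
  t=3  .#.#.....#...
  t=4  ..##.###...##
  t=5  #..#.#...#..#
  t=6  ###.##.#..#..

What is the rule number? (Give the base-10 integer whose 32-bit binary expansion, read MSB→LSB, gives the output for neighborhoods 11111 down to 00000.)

  #####|#  b31=1 t=1,i=5
  ####.|#  b30=1 t=1,i=7
  ###.#|.  b29=0 t=0,i=2
  ###..|.  b28=0 t=2,i=7
  ##.##|.  b27=0 t=1,i=9
  ##.#.|#  b26=1 t=0,i=3
  ##..#|#  b25=1 t=4,i=0
  ##...|.  b24=0 t=1,i=12
  #.###|#  b23=1 t=4,i=5
  #.##.|.  b22=0 t=1,i=10
  #.#.#|#  b21=1 t=0,i=4
  #.#..|#  b20=1 t=0,i=8
  #..##|.  b19=0 t=4,i=1
  #..#.|#  b18=1 t=5,i=2
  #...#|#  b17=1 t=2,i=3
  #....|#  b16=1 t=0,i=10
  .####|.  b15=0 t=1,i=4
  .###.|.  b14=0 t=0,i=1
  .##.#|#  b13=1 t=4,i=3
  .##..|#  b12=1 t=1,i=11
  .#.##|.  b11=0 t=2,i=12
  .#.#.|#  b10=1 t=0,i=5
  .#..#|#  b9=1 t=5,i=10
  .#...|.  b8=0 t=0,i=9
  ..###|.  b7=0 t=0,i=0
  ..##.|.  b6=0 t=4,i=2
  ..#.#|.  b5=0 t=2,i=11
  ..#..|.  b4=0 t=3,i=9
  ...##|.  b3=0 t=0,i=12
  ...#.|.  b2=0 t=2,i=10
  ....#|#  b1=1 t=0,i=11
  .....|#  b0=1 t=3,i=6
  bits 11000110101101110011011000000011 = 3333895683

3333895683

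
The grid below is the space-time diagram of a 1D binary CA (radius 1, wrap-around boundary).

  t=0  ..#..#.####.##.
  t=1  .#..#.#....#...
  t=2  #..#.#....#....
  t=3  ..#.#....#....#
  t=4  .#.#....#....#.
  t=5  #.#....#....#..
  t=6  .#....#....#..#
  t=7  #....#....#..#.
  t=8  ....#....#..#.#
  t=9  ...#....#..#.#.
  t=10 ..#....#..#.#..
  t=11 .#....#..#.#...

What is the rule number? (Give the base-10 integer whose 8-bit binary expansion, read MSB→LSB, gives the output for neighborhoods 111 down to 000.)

34

  [7] ### => .  t=0,i=8
  [6] ##. => .  t=0,i=10
  [5] #.# => #  t=0,i=6
  [4] #.. => .  t=0,i=3
  [3] .## => .  t=0,i=7
  [2] .#. => .  t=0,i=2
  [1] ..# => #  t=0,i=1
  [0] ... => .  t=0,i=0
  bits 00100010 = 34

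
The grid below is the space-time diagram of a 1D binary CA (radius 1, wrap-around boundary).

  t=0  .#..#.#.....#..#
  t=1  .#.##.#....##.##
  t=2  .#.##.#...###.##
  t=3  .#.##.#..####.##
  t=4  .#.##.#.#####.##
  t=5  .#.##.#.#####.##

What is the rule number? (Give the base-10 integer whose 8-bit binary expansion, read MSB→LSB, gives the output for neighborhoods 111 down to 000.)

  [7] ### => #  t=2,i=11
  [6] ##. => #  t=1,i=4
  [5] #.# => .  t=0,i=0
  [4] #.. => .  t=0,i=2
  [3] .## => #  t=1,i=3
  [2] .#. => #  t=0,i=1
  [1] ..# => #  t=0,i=3
  [0] ... => .  t=0,i=8
  bits 11001110 = 206

206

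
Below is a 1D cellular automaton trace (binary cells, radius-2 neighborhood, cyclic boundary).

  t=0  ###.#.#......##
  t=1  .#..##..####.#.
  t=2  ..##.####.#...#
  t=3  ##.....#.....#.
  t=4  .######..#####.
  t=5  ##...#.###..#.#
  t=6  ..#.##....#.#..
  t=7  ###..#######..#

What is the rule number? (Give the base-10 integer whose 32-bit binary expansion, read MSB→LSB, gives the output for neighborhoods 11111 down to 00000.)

  ##### -> .   bit 31 = 0  t=0,i=0
  ####. -> #   bit 30 = 1  t=0,i=1
  ###.# -> .   bit 29 = 0  t=0,i=2
  ###.. -> .   bit 28 = 0  t=4,i=6
  ##.## -> .   bit 27 = 0  t=2,i=4
  ##.#. -> .   bit 26 = 0  t=0,i=3
  ##..# -> #   bit 25 = 1  t=1,i=6
  ##... -> #   bit 24 = 1  t=3,i=2
  #.### -> .   bit 23 = 0  t=2,i=5
  #.##. -> .   bit 22 = 0  t=3,i=0
  #.#.# -> #   bit 21 = 1  t=0,i=4
  #.#.. -> .   bit 20 = 0  t=0,i=6
  #..## -> #   bit 19 = 1  t=1,i=3
  #..#. -> .   bit 18 = 0  t=1,i=0
  #...# -> .   bit 17 = 0  t=2,i=12
  #.... -> #   bit 16 = 1  t=0,i=8
  .#### -> .   bit 15 = 0  t=0,i=14
  .###. -> .   bit 14 = 0  t=5,i=0
  .##.# -> .   bit 13 = 0  t=2,i=3
  .##.. -> #   bit 12 = 1  t=1,i=5
  .#.## -> .   bit 11 = 0  t=3,i=14
  .#.#. -> #   bit 10 = 1  t=0,i=5
  .#..# -> #   bit 9 = 1  t=1,i=2
  .#... -> .   bit 8 = 0  t=0,i=7
  ..### -> #   bit 7 = 1  t=0,i=13
  ..##. -> .   bit 6 = 0  t=1,i=4
  ..#.# -> #   bit 5 = 1  t=3,i=13
  ..#.. -> .   bit 4 = 0  t=1,i=1
  ...## -> .   bit 3 = 0  t=0,i=12
  ...#. -> #   bit 2 = 1  t=2,i=13
  ....# -> #   bit 1 = 1  t=0,i=11
  ..... -> #   bit 0 = 1  t=0,i=9
  bits 01000011001010010001011010100111 = 1126766247

1126766247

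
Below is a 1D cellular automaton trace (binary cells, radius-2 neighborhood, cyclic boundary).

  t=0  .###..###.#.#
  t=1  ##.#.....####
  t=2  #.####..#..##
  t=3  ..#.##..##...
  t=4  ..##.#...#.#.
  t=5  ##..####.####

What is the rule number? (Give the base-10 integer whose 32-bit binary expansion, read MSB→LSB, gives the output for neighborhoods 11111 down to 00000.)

  #####|#  b31=1 t=1,i=11
  ####.|#  b30=1 t=1,i=0
  ###.#|.  b29=0 t=0,i=8
  ###..|#  b28=1 t=0,i=3
  ##.##|.  b27=0 t=2,i=1
  ##.#.|#  b26=1 t=0,i=9
  ##..#|.  b25=0 t=0,i=4
  ##...|.  b24=0 t=3,i=10
  #.###|#  b23=1 t=0,i=1
  #.##.|.  b22=0 t=3,i=4
  #.#.#|#  b21=1 t=0,i=10
  #.#..|#  b20=1 t=1,i=3
  #..##|.  b19=0 t=0,i=5
  #..#.|.  b18=0 t=2,i=7
  #...#|#  b17=1 t=4,i=0
  #....|#  b16=1 t=1,i=5
  .####|.  b15=0 t=1,i=10
  .###.|.  b14=0 t=0,i=2
  .##.#|.  b13=0 t=4,i=3
  .##..|#  b12=1 t=3,i=5
  .#.##|#  b11=1 t=0,i=0
  .#.#.|#  b10=1 t=0,i=11
  .#..#|#  b9=1 t=2,i=9
  .#...|#  b8=1 t=1,i=4
  ..###|.  b7=0 t=0,i=6
  ..##.|.  b6=0 t=3,i=8
  ..#.#|#  b5=1 t=3,i=2
  ..#..|#  b4=1 t=2,i=8
  ...##|#  b3=1 t=1,i=8
  ...#.|.  b2=0 t=3,i=1
  ....#|.  b1=0 t=1,i=7
  .....|.  b0=0 t=1,i=6
  bits 11010100101100110001111100111000 = 3568508728

3568508728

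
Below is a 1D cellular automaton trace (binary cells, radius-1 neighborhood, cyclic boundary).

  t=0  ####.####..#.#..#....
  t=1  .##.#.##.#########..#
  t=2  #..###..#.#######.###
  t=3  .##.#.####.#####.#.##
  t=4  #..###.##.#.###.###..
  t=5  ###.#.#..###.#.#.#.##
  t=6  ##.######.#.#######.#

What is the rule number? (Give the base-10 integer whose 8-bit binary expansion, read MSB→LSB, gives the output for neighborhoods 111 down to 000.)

182

  ###|#  b7=1 t=0,i=1
  ##.|.  b6=0 t=0,i=3
  #.#|#  b5=1 t=0,i=4
  #..|#  b4=1 t=0,i=9
  .##|.  b3=0 t=0,i=0
  .#.|#  b2=1 t=0,i=11
  ..#|#  b1=1 t=0,i=10
  ...|.  b0=0 t=0,i=18
  bits 10110110 = 182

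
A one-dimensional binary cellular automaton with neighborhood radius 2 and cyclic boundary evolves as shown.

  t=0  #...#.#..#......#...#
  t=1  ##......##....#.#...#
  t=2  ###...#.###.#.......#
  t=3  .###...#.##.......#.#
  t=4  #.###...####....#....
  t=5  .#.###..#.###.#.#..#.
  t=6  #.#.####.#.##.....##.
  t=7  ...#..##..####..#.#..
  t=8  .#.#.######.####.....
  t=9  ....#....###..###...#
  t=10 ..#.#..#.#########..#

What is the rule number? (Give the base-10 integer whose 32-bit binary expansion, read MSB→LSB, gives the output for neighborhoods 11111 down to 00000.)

2068601042

  ##### -> .   bit 31 = 0  t=8,i=7
  ####. -> #   bit 30 = 1  t=2,i=1
  ###.# -> #   bit 29 = 1  t=2,i=10
  ###.. -> #   bit 28 = 1  t=1,i=1
  ##.## -> #   bit 27 = 1  t=8,i=11
  ##.#. -> .   bit 26 = 0  t=2,i=11
  ##..# -> #   bit 25 = 1  t=5,i=6
  ##... -> #   bit 24 = 1  t=0,i=1
  #.### -> .   bit 23 = 0  t=2,i=8
  #.##. -> #   bit 22 = 1  t=3,i=9
  #.#.# -> .   bit 21 = 0  t=3,i=20
  #.#.. -> .   bit 20 = 0  t=0,i=6
  #..## -> #   bit 19 = 1  t=7,i=5
  #..#. -> #   bit 18 = 1  t=0,i=8
  #...# -> .   bit 17 = 0  t=0,i=2
  #.... -> .   bit 16 = 0  t=0,i=11
  .#### -> .   bit 15 = 0  t=2,i=0
  .###. -> #   bit 14 = 1  t=1,i=0
  .##.# -> .   bit 13 = 0  t=6,i=19
  .##.. -> #   bit 12 = 1  t=0,i=0
  .#.## -> #   bit 11 = 1  t=2,i=7
  .#.#. -> .   bit 10 = 0  t=0,i=5
  .#..# -> .   bit 9 = 0  t=0,i=7
  .#... -> .   bit 8 = 0  t=0,i=10
  ..### -> #   bit 7 = 1  t=1,i=20
  ..##. -> #   bit 6 = 1  t=0,i=20
  ..#.# -> .   bit 5 = 0  t=0,i=4
  ..#.. -> #   bit 4 = 1  t=0,i=9
  ...## -> .   bit 3 = 0  t=0,i=19
  ...#. -> .   bit 2 = 0  t=0,i=3
  ....# -> #   bit 1 = 1  t=0,i=14
  ..... -> .   bit 0 = 0  t=0,i=12
  bits 01111011010011000101100011010010 = 2068601042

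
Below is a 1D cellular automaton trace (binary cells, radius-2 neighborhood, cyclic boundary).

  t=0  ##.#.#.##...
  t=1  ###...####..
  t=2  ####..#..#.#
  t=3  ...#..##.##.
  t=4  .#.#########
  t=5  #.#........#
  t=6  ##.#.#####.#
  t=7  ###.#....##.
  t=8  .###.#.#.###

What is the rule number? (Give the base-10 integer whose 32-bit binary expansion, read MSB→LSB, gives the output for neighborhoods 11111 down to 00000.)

1028160499

  [31] ##### => .  t=2,i=1
  [30] ####. => .  t=1,i=8
  [29] ###.# => #  t=4,i=11
  [28] ###.. => #  t=1,i=2
  [27] ##.## => #  t=3,i=8
  [26] ##.#. => #  t=0,i=2
  [25] ##..# => .  t=1,i=10
  [24] ##... => #  t=0,i=9
  [23] #.### => .  t=2,i=11
  [22] #.##. => #  t=0,i=7
  [21] #.#.# => .  t=0,i=3
  [20] #.#.. => .  t=5,i=2
  [19] #..## => #  t=1,i=11
  [18] #..#. => .  t=2,i=5
  [17] #...# => .  t=0,i=10
  [16] #.... => .  t=3,i=0
  [15] .#### => .  t=1,i=7
  [14] .###. => #  t=1,i=1
  [13] .##.# => #  t=0,i=1
  [12] .##.. => #  t=0,i=8
  [11] .#.## => #  t=0,i=6
  [10] .#.#. => .  t=0,i=4
  [9] .#..# => #  t=2,i=7
  [8] .#... => #  t=5,i=3
  [7] ..### => #  t=1,i=0
  [6] ..##. => #  t=0,i=0
  [5] ..#.# => #  t=2,i=9
  [4] ..#.. => #  t=2,i=6
  [3] ...## => .  t=0,i=11
  [2] ...#. => .  t=3,i=2
  [1] ....# => #  t=3,i=1
  [0] ..... => #  t=5,i=5
  bits 00111101010010000111101111110011 = 1028160499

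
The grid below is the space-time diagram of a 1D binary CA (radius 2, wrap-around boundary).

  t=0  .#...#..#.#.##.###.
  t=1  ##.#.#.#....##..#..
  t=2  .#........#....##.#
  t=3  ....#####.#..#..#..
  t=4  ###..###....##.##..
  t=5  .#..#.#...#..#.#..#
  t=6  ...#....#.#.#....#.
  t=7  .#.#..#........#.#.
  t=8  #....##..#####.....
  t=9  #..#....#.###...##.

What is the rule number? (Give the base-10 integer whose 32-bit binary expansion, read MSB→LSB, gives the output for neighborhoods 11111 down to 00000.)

  #####|#  b31=1 t=3,i=6
  ####.|#  b30=1 t=3,i=7
  ###.#|.  b29=0 t=3,i=8
  ###..|.  b28=0 t=0,i=17
  ##.##|.  b27=0 t=0,i=14
  ##.#.|.  b26=0 t=1,i=2
  ##..#|.  b25=0 t=0,i=18
  ##...|.  b24=0 t=4,i=8
  #.###|.  b23=0 t=0,i=15
  #.##.|#  b22=1 t=0,i=12
  #.#.#|.  b21=0 t=0,i=10
  #.#..|.  b20=0 t=1,i=7
  #..##|#  b19=1 t=1,i=18
  #..#.|#  b18=1 t=0,i=0
  #...#|#  b17=1 t=0,i=3
  #....|.  b16=0 t=1,i=9
  .####|#  b15=1 t=3,i=5
  .###.|#  b14=1 t=0,i=16
  .##.#|#  b13=1 t=0,i=13
  .##..|.  b12=0 t=1,i=13
  .#.##|.  b11=0 t=0,i=11
  .#.#.|.  b10=0 t=0,i=9
  .#..#|.  b9=0 t=0,i=6
  .#...|.  b8=0 t=0,i=2
  ..###|.  b7=0 t=3,i=4
  ..##.|.  b6=0 t=1,i=0
  ..#.#|.  b5=0 t=0,i=8
  ..#..|#  b4=1 t=0,i=1
  ...##|.  b3=0 t=1,i=11
  ...#.|.  b2=0 t=0,i=4
  ....#|#  b1=1 t=1,i=10
  .....|#  b0=1 t=2,i=4
  bits 11000000010011101110000000010011 = 3226394643

3226394643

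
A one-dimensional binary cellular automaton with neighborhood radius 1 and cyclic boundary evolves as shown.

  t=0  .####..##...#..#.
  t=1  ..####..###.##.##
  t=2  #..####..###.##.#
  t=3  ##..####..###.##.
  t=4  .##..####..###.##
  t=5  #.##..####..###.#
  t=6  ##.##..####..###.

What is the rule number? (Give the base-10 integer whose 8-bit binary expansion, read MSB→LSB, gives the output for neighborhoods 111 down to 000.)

  [7] ### => #  t=0,i=2
  [6] ##. => #  t=0,i=4
  [5] #.# => #  t=1,i=11
  [4] #.. => #  t=0,i=5
  [3] .## => .  t=0,i=1
  [2] .#. => #  t=0,i=12
  [1] ..# => .  t=0,i=0
  [0] ... => #  t=0,i=10
  bits 11110101 = 245

245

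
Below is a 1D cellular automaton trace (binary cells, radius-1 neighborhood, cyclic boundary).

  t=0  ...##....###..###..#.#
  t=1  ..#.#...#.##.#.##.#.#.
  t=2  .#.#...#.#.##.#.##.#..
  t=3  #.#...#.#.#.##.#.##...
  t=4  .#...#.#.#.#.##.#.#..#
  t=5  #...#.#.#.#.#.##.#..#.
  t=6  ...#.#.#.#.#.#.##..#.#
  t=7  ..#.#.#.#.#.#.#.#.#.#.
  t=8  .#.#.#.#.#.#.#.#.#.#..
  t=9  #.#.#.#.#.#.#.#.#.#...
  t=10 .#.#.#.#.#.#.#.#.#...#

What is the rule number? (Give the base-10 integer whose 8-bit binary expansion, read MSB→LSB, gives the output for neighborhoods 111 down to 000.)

226

  ### -> #   bit 7 = 1  t=0,i=10
  ##. -> #   bit 6 = 1  t=0,i=4
  #.# -> #   bit 5 = 1  t=0,i=20
  #.. -> .   bit 4 = 0  t=0,i=0
  .## -> .   bit 3 = 0  t=0,i=3
  .#. -> .   bit 2 = 0  t=0,i=19
  ..# -> #   bit 1 = 1  t=0,i=2
  ... -> .   bit 0 = 0  t=0,i=1
  bits 11100010 = 226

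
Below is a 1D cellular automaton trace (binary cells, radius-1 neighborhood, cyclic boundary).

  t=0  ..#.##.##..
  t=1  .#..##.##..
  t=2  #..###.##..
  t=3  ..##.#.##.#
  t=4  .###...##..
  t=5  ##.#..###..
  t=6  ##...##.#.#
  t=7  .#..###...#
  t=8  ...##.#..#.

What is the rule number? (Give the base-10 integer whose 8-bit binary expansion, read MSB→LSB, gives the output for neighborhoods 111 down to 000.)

74

  nb ###: next=.  (t=2,i=4, bit7=0)
  nb ##.: next=#  (t=0,i=5, bit6=1)
  nb #.#: next=.  (t=0,i=3, bit5=0)
  nb #..: next=.  (t=0,i=9, bit4=0)
  nb .##: next=#  (t=0,i=4, bit3=1)
  nb .#.: next=.  (t=0,i=2, bit2=0)
  nb ..#: next=#  (t=0,i=1, bit1=1)
  nb ...: next=.  (t=0,i=0, bit0=0)
  bits 01001010 = 74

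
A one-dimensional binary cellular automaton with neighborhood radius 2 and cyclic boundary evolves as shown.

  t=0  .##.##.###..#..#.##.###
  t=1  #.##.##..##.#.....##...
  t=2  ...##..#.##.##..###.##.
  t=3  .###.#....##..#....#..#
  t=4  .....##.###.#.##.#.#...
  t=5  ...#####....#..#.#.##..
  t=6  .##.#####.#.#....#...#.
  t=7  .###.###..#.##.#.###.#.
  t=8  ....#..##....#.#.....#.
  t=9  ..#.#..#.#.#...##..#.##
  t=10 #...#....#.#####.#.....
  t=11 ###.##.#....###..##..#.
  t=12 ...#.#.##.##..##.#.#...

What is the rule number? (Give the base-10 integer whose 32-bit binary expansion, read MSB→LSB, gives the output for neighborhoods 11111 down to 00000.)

3677528410

  ##### -> #   bit 31 = 1  t=5,i=5
  ####. -> #   bit 30 = 1  t=5,i=6
  ###.# -> .   bit 29 = 0  t=0,i=22
  ###.. -> #   bit 28 = 1  t=0,i=9
  ##.## -> #   bit 27 = 1  t=0,i=0
  ##.#. -> .   bit 26 = 0  t=1,i=11
  ##..# -> #   bit 25 = 1  t=0,i=10
  ##... -> #   bit 24 = 1  t=1,i=20
  #.### -> .   bit 23 = 0  t=0,i=7
  #.##. -> .   bit 22 = 0  t=0,i=1
  #.#.# -> #   bit 21 = 1  t=4,i=12
  #.#.. -> #   bit 20 = 1  t=1,i=12
  #..## -> .   bit 19 = 0  t=1,i=8
  #..#. -> .   bit 18 = 0  t=0,i=11
  #...# -> #   bit 17 = 1  t=1,i=21
  #.... -> .   bit 16 = 0  t=1,i=14
  .#### -> #   bit 15 = 1  t=5,i=4
  .###. -> .   bit 14 = 0  t=0,i=8
  .##.# -> #   bit 13 = 1  t=0,i=2
  .##.. -> .   bit 12 = 0  t=1,i=6
  .#.## -> .   bit 11 = 0  t=0,i=16
  .#.#. -> .   bit 10 = 0  t=4,i=18
  .#..# -> .   bit 9 = 0  t=0,i=13
  .#... -> #   bit 8 = 1  t=1,i=13
  ..### -> .   bit 7 = 0  t=2,i=16
  ..##. -> #   bit 6 = 1  t=1,i=9
  ..#.# -> .   bit 5 = 0  t=0,i=15
  ..#.. -> #   bit 4 = 1  t=0,i=12
  ...## -> #   bit 3 = 1  t=1,i=17
  ...#. -> .   bit 2 = 0  t=1,i=22
  ....# -> #   bit 1 = 1  t=1,i=16
  ..... -> .   bit 0 = 0  t=1,i=15
  bits 11011011001100101010000101011010 = 3677528410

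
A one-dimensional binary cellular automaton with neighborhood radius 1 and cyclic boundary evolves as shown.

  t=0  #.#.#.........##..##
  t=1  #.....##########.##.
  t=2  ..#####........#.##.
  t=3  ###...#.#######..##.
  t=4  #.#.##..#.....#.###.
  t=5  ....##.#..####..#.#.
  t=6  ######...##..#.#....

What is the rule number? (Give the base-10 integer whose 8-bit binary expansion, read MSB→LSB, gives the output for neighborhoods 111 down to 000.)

  [7] ### => .  t=0,i=19
  [6] ##. => #  t=0,i=0
  [5] #.# => .  t=0,i=1
  [4] #.. => .  t=0,i=5
  [3] .## => #  t=0,i=14
  [2] .#. => .  t=0,i=2
  [1] ..# => #  t=0,i=13
  [0] ... => #  t=0,i=6
  bits 01001011 = 75

75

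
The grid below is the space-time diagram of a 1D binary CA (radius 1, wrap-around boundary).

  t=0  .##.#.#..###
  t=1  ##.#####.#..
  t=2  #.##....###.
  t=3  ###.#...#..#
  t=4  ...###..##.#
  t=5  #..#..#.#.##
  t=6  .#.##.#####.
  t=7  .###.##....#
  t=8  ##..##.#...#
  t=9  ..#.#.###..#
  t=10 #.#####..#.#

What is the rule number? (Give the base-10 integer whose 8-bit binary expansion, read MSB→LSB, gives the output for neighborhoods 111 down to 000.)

60

  [7] ### => .  t=0,i=10
  [6] ##. => .  t=0,i=2
  [5] #.# => #  t=0,i=0
  [4] #.. => #  t=0,i=7
  [3] .## => #  t=0,i=1
  [2] .#. => #  t=0,i=4
  [1] ..# => .  t=0,i=8
  [0] ... => .  t=2,i=5
  bits 00111100 = 60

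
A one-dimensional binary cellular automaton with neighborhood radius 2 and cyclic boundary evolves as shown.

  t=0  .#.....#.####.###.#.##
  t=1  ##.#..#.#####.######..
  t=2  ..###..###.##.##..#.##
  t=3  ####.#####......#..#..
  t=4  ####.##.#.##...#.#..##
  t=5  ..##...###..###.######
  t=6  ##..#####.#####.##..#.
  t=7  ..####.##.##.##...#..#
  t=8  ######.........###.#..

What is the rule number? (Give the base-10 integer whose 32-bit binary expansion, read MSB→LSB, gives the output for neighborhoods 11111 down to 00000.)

1740361356

  [31] ##### => .  t=1,i=10
  [30] ####. => #  t=0,i=11
  [29] ###.# => #  t=0,i=12
  [28] ###.. => .  t=1,i=19
  [27] ##.## => .  t=0,i=13
  [26] ##.#. => #  t=0,i=0
  [25] ##..# => #  t=1,i=20
  [24] ##... => #  t=3,i=10
  [23] #.### => #  t=0,i=9
  [22] #.##. => .  t=0,i=20
  [21] #.#.# => #  t=0,i=18
  [20] #.#.. => #  t=0,i=1
  [19] #..## => #  t=1,i=21
  [18] #..#. => .  t=1,i=5
  [17] #...# => #  t=4,i=13
  [16] #.... => #  t=0,i=3
  [15] .#### => #  t=0,i=10
  [14] .###. => #  t=0,i=15
  [13] .##.# => .  t=0,i=21
  [12] .##.. => .  t=2,i=15
  [11] .#.## => #  t=0,i=8
  [10] .#.#. => #  t=4,i=16
  [9] .#..# => #  t=1,i=4
  [8] .#... => .  t=0,i=2
  [7] ..### => #  t=2,i=2
  [6] ..##. => .  t=1,i=0
  [5] ..#.# => .  t=0,i=7
  [4] ..#.. => .  t=3,i=16
  [3] ...## => #  t=5,i=6
  [2] ...#. => #  t=0,i=6
  [1] ....# => .  t=0,i=5
  [0] ..... => .  t=0,i=4
  bits 01100111101110111100111010001100 = 1740361356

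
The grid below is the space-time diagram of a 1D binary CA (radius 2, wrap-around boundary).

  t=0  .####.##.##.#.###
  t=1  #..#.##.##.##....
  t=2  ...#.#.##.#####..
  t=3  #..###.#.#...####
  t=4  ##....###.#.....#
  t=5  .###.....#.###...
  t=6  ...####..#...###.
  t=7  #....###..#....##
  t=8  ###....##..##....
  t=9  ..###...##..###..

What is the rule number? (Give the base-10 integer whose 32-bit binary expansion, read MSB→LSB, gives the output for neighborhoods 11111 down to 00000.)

1600197921

  nb #####: next=.  (t=2,i=12, bit31=0)
  nb ####.: next=#  (t=0,i=3, bit30=1)
  nb ###.#: next=.  (t=0,i=4, bit29=0)
  nb ###..: next=#  (t=2,i=14, bit28=1)
  nb ##.##: next=#  (t=0,i=0, bit27=1)
  nb ##.#.: next=#  (t=0,i=11, bit26=1)
  nb ##..#: next=#  (t=3,i=1, bit25=1)
  nb ##...: next=#  (t=1,i=13, bit24=1)
  nb #.###: next=.  (t=0,i=1, bit23=0)
  nb #.##.: next=#  (t=0,i=6, bit22=1)
  nb #.#.#: next=#  (t=0,i=12, bit21=1)
  nb #.#..: next=.  (t=3,i=9, bit20=0)
  nb #..##: next=.  (t=3,i=2, bit19=0)
  nb #..#.: next=.  (t=1,i=2, bit18=0)
  nb #...#: next=.  (t=3,i=11, bit17=0)
  nb #....: next=#  (t=1,i=14, bit16=1)
  nb .####: next=.  (t=0,i=2, bit15=0)
  nb .###.: next=.  (t=0,i=15, bit14=0)
  nb .##.#: next=.  (t=0,i=7, bit13=0)
  nb .##..: next=#  (t=1,i=12, bit12=1)
  nb .#.##: next=.  (t=0,i=13, bit11=0)
  nb .#.#.: next=#  (t=2,i=4, bit10=1)
  nb .#..#: next=.  (t=1,i=1, bit9=0)
  nb .#...: next=#  (t=3,i=10, bit8=1)
  nb ..###: next=.  (t=3,i=3, bit7=0)
  nb ..##.: next=.  (t=8,i=7, bit6=0)
  nb ..#.#: next=#  (t=1,i=3, bit5=1)
  nb ..#..: next=.  (t=1,i=0, bit4=0)
  nb ...##: next=.  (t=3,i=12, bit3=0)
  nb ...#.: next=.  (t=1,i=16, bit2=0)
  nb ....#: next=.  (t=1,i=15, bit1=0)
  nb .....: next=#  (t=2,i=0, bit0=1)
  bits 01011111011000010001010100100001 = 1600197921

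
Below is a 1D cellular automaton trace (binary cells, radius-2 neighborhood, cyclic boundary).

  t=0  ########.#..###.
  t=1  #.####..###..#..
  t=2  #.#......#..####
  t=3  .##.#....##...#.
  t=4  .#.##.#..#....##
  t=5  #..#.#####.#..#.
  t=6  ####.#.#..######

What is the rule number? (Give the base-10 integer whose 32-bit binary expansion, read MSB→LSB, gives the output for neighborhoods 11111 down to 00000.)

  ##### -> #   bit 31 = 1  t=0,i=2
  ####. -> .   bit 30 = 0  t=0,i=6
  ###.# -> .   bit 29 = 0  t=0,i=7
  ###.. -> .   bit 28 = 0  t=1,i=5
  ##.## -> .   bit 27 = 0  t=0,i=15
  ##.#. -> #   bit 26 = 1  t=0,i=8
  ##..# -> .   bit 25 = 0  t=1,i=6
  ##... -> .   bit 24 = 0  t=3,i=11
  #.### -> #   bit 23 = 1  t=0,i=0
  #.##. -> #   bit 22 = 1  t=4,i=3
  #.#.# -> .   bit 21 = 0  t=4,i=1
  #.#.. -> #   bit 20 = 1  t=0,i=9
  #..## -> .   bit 19 = 0  t=0,i=11
  #..#. -> #   bit 18 = 1  t=1,i=12
  #...# -> .   bit 17 = 0  t=3,i=12
  #.... -> #   bit 16 = 1  t=2,i=4
  .#### -> .   bit 15 = 0  t=0,i=1
  .###. -> #   bit 14 = 1  t=0,i=13
  .##.# -> .   bit 13 = 0  t=3,i=2
  .##.. -> .   bit 12 = 0  t=3,i=10
  .#.## -> .   bit 11 = 0  t=1,i=1
  .#.#. -> #   bit 10 = 1  t=5,i=15
  .#..# -> #   bit 9 = 1  t=0,i=10
  .#... -> .   bit 8 = 0  t=2,i=3
  ..### -> .   bit 7 = 0  t=0,i=12
  ..##. -> #   bit 6 = 1  t=3,i=1
  ..#.# -> #   bit 5 = 1  t=1,i=0
  ..#.. -> #   bit 4 = 1  t=1,i=13
  ...## -> .   bit 3 = 0  t=3,i=8
  ...#. -> .   bit 2 = 0  t=2,i=8
  ....# -> .   bit 1 = 0  t=2,i=7
  ..... -> .   bit 0 = 0  t=2,i=5
  bits 10000100110101010100011001110000 = 2228569712

2228569712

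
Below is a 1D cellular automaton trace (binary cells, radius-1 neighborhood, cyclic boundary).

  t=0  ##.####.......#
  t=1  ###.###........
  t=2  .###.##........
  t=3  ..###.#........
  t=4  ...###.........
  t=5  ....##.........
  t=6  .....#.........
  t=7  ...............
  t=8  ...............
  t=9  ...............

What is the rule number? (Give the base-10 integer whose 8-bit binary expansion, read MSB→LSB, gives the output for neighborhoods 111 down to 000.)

  ###|#  b7=1 t=0,i=0
  ##.|#  b6=1 t=0,i=1
  #.#|#  b5=1 t=0,i=2
  #..|.  b4=0 t=0,i=7
  .##|.  b3=0 t=0,i=3
  .#.|.  b2=0 t=3,i=6
  ..#|.  b1=0 t=0,i=13
  ...|.  b0=0 t=0,i=8
  bits 11100000 = 224

224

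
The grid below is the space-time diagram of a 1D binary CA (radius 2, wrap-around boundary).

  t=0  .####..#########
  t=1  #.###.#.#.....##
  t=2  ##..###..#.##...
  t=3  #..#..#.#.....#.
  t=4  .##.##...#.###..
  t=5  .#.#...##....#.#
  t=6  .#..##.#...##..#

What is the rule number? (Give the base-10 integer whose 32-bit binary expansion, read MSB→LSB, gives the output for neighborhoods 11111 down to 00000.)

2083423047

  nb #####: next=.  (t=0,i=9, bit31=0)
  nb ####.: next=#  (t=0,i=3, bit30=1)
  nb ###.#: next=#  (t=0,i=15, bit29=1)
  nb ###..: next=#  (t=0,i=4, bit28=1)
  nb ##.##: next=#  (t=0,i=0, bit27=1)
  nb ##.#.: next=#  (t=1,i=5, bit26=1)
  nb ##..#: next=.  (t=0,i=5, bit25=0)
  nb ##...: next=.  (t=2,i=13, bit24=0)
  nb #.###: next=.  (t=0,i=1, bit23=0)
  nb #.##.: next=.  (t=2,i=11, bit22=0)
  nb #.#.#: next=#  (t=1,i=6, bit21=1)
  nb #.#..: next=.  (t=1,i=8, bit20=0)
  nb #..##: next=#  (t=0,i=6, bit19=1)
  nb #..#.: next=#  (t=2,i=8, bit18=1)
  nb #...#: next=#  (t=2,i=14, bit17=1)
  nb #....: next=.  (t=1,i=10, bit16=0)
  nb .####: next=#  (t=0,i=2, bit15=1)
  nb .###.: next=.  (t=1,i=3, bit14=0)
  nb .##.#: next=.  (t=4,i=2, bit13=0)
  nb .##..: next=.  (t=2,i=1, bit12=0)
  nb .#.##: next=.  (t=2,i=10, bit11=0)
  nb .#.#.: next=.  (t=1,i=7, bit10=0)
  nb .#..#: next=#  (t=3,i=1, bit9=1)
  nb .#...: next=#  (t=1,i=9, bit8=1)
  nb ..###: next=.  (t=0,i=7, bit7=0)
  nb ..##.: next=#  (t=2,i=0, bit6=1)
  nb ..#.#: next=.  (t=2,i=9, bit5=0)
  nb ..#..: next=.  (t=3,i=3, bit4=0)
  nb ...##: next=.  (t=1,i=13, bit3=0)
  nb ...#.: next=#  (t=3,i=13, bit2=1)
  nb ....#: next=#  (t=1,i=12, bit1=1)
  nb .....: next=#  (t=1,i=11, bit0=1)
  bits 01111100001011101000001101000111 = 2083423047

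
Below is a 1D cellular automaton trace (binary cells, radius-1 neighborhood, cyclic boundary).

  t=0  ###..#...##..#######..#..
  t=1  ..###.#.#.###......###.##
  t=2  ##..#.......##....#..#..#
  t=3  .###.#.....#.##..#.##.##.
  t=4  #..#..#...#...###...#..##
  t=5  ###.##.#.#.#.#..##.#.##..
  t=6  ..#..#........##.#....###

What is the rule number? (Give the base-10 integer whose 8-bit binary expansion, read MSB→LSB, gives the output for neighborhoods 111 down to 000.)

  ### -> .   bit 7 = 0  t=0,i=1
  ##. -> #   bit 6 = 1  t=0,i=2
  #.# -> .   bit 5 = 0  t=1,i=5
  #.. -> #   bit 4 = 1  t=0,i=3
  .## -> .   bit 3 = 0  t=0,i=0
  .#. -> .   bit 2 = 0  t=0,i=5
  ..# -> #   bit 1 = 1  t=0,i=4
  ... -> .   bit 0 = 0  t=0,i=7
  bits 01010010 = 82

82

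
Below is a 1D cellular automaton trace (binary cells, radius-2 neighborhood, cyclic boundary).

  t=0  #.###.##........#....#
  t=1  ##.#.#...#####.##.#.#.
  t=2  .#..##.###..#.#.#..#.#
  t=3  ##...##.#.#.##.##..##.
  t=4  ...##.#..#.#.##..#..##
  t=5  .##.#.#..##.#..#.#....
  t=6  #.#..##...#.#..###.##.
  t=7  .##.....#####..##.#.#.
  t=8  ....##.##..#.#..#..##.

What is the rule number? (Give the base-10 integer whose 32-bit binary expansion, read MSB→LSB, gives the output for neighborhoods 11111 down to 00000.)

1242787005

  #####|.  b31=0 t=1,i=11
  ####.|#  b30=1 t=1,i=12
  ###.#|.  b29=0 t=0,i=4
  ###..|.  b28=0 t=2,i=9
  ##.##|#  b27=1 t=0,i=1
  ##.#.|.  b26=0 t=1,i=2
  ##..#|#  b25=1 t=2,i=10
  ##...|.  b24=0 t=0,i=8
  #.###|.  b23=0 t=0,i=2
  #.##.|.  b22=0 t=0,i=6
  #.#.#|.  b21=0 t=1,i=3
  #.#..|#  b20=1 t=1,i=5
  #..##|.  b19=0 t=2,i=3
  #..#.|.  b18=0 t=2,i=11
  #...#|#  b17=1 t=1,i=7
  #....|#  b16=1 t=0,i=9
  .####|.  b15=0 t=1,i=10
  .###.|#  b14=1 t=0,i=3
  .##.#|#  b13=1 t=0,i=0
  .##..|.  b12=0 t=0,i=7
  .#.##|#  b11=1 t=1,i=21
  .#.#.|#  b10=1 t=1,i=4
  .#..#|.  b9=0 t=2,i=2
  .#...|.  b8=0 t=0,i=17
  ..###|#  b7=1 t=1,i=9
  ..##.|.  b6=0 t=0,i=21
  ..#.#|#  b5=1 t=2,i=12
  ..#..|#  b4=1 t=0,i=16
  ...##|#  b3=1 t=0,i=20
  ...#.|#  b2=1 t=0,i=15
  ....#|.  b1=0 t=0,i=14
  .....|#  b0=1 t=0,i=10
  bits 01001010000100110110110010111101 = 1242787005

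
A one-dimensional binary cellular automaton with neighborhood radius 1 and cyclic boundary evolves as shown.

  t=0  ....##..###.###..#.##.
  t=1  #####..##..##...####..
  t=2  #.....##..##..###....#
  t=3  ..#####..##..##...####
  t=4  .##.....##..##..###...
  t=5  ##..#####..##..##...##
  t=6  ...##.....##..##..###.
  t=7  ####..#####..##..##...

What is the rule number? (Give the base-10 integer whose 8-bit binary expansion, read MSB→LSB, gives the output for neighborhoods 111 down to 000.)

47

  [7] ### => .  t=0,i=9
  [6] ##. => .  t=0,i=5
  [5] #.# => #  t=0,i=11
  [4] #.. => .  t=0,i=6
  [3] .## => #  t=0,i=4
  [2] .#. => #  t=0,i=17
  [1] ..# => #  t=0,i=3
  [0] ... => #  t=0,i=0
  bits 00101111 = 47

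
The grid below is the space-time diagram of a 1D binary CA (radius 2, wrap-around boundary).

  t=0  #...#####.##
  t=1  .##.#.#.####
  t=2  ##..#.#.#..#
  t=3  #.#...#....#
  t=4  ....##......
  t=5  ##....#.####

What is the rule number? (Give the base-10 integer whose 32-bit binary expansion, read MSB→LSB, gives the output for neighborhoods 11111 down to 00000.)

  [31] ##### => #  t=0,i=6
  [30] ####. => .  t=0,i=7
  [29] ###.# => #  t=0,i=8
  [28] ###.. => .  t=0,i=0
  [27] ##.## => #  t=0,i=9
  [26] ##.#. => .  t=1,i=3
  [25] ##..# => #  t=2,i=2
  [24] ##... => #  t=0,i=1
  [23] #.### => #  t=0,i=10
  [22] #.##. => #  t=1,i=1
  [21] #.#.# => #  t=1,i=4
  [20] #.#.. => .  t=2,i=8
  [19] #..## => .  t=2,i=10
  [18] #..#. => .  t=2,i=3
  [17] #...# => #  t=0,i=2
  [16] #.... => .  t=3,i=8
  [15] .#### => .  t=0,i=5
  [14] .###. => #  t=0,i=11
  [13] .##.# => .  t=1,i=2
  [12] .##.. => .  t=4,i=5
  [11] .#.## => .  t=1,i=7
  [10] .#.#. => .  t=1,i=5
  [9] .#..# => .  t=2,i=9
  [8] .#... => .  t=3,i=3
  [7] ..### => #  t=0,i=4
  [6] ..##. => .  t=3,i=11
  [5] ..#.# => .  t=2,i=4
  [4] ..#.. => .  t=3,i=6
  [3] ...## => .  t=0,i=3
  [2] ...#. => #  t=3,i=5
  [1] ....# => .  t=3,i=9
  [0] ..... => #  t=4,i=0
  bits 10101011111000100100000010000101 = 2883731589

2883731589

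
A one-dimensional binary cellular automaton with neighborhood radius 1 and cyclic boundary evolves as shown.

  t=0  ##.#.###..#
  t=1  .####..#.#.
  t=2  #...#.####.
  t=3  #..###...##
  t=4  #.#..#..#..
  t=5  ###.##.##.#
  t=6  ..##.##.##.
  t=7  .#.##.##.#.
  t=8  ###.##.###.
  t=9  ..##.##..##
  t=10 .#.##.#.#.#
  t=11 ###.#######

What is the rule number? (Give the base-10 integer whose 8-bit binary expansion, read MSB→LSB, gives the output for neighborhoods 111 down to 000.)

  ###|.  b7=0 t=0,i=0
  ##.|#  b6=1 t=0,i=1
  #.#|#  b5=1 t=0,i=2
  #..|.  b4=0 t=0,i=8
  .##|.  b3=0 t=0,i=5
  .#.|#  b2=1 t=0,i=3
  ..#|#  b1=1 t=0,i=9
  ...|.  b0=0 t=2,i=2
  bits 01100110 = 102

102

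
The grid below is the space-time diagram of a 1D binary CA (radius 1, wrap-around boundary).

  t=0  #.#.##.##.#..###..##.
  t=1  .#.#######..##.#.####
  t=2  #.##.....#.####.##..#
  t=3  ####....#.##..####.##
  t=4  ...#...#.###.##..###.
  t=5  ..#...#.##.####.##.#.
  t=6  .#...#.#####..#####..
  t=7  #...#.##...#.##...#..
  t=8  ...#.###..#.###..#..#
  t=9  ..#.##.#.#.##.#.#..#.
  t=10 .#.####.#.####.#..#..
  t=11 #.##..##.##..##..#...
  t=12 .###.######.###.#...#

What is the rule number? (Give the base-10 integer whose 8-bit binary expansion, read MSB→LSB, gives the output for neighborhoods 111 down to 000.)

106

  nb ###: next=.  (t=0,i=14, bit7=0)
  nb ##.: next=#  (t=0,i=5, bit6=1)
  nb #.#: next=#  (t=0,i=1, bit5=1)
  nb #..: next=.  (t=0,i=11, bit4=0)
  nb .##: next=#  (t=0,i=4, bit3=1)
  nb .#.: next=.  (t=0,i=0, bit2=0)
  nb ..#: next=#  (t=0,i=12, bit1=1)
  nb ...: next=.  (t=2,i=5, bit0=0)
  bits 01101010 = 106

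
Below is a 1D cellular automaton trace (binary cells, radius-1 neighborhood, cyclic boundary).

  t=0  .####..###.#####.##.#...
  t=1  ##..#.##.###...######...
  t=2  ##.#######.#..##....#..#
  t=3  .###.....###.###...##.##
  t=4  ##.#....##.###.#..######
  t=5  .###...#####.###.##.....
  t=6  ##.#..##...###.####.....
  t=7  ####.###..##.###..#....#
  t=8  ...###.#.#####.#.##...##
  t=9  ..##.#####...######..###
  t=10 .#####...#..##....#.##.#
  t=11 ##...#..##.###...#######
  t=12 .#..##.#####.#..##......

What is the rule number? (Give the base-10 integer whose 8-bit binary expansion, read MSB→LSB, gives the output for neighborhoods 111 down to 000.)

  ### -> .   bit 7 = 0  t=0,i=2
  ##. -> #   bit 6 = 1  t=0,i=4
  #.# -> #   bit 5 = 1  t=0,i=10
  #.. -> .   bit 4 = 0  t=0,i=5
  .## -> #   bit 3 = 1  t=0,i=1
  .#. -> #   bit 2 = 1  t=0,i=20
  ..# -> #   bit 1 = 1  t=0,i=0
  ... -> .   bit 0 = 0  t=0,i=22
  bits 01101110 = 110

110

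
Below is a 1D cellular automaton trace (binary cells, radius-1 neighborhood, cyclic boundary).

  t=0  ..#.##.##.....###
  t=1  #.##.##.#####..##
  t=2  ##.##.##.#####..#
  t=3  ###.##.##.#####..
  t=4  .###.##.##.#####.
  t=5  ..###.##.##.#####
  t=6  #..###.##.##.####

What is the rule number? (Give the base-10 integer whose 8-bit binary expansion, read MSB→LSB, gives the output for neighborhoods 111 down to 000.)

245

  ###|#  b7=1 t=0,i=15
  ##.|#  b6=1 t=0,i=5
  #.#|#  b5=1 t=0,i=3
  #..|#  b4=1 t=0,i=0
  .##|.  b3=0 t=0,i=4
  .#.|#  b2=1 t=0,i=2
  ..#|.  b1=0 t=0,i=1
  ...|#  b0=1 t=0,i=10
  bits 11110101 = 245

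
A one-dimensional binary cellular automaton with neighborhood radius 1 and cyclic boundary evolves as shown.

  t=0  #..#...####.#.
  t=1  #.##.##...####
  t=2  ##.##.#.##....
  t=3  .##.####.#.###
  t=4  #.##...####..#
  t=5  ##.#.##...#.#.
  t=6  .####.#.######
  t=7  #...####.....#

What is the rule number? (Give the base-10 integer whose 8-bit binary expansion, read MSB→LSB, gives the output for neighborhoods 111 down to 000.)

103

  nb ###: next=.  (t=0,i=8, bit7=0)
  nb ##.: next=#  (t=0,i=10, bit6=1)
  nb #.#: next=#  (t=0,i=11, bit5=1)
  nb #..: next=.  (t=0,i=1, bit4=0)
  nb .##: next=.  (t=0,i=7, bit3=0)
  nb .#.: next=#  (t=0,i=0, bit2=1)
  nb ..#: next=#  (t=0,i=2, bit1=1)
  nb ...: next=#  (t=0,i=5, bit0=1)
  bits 01100111 = 103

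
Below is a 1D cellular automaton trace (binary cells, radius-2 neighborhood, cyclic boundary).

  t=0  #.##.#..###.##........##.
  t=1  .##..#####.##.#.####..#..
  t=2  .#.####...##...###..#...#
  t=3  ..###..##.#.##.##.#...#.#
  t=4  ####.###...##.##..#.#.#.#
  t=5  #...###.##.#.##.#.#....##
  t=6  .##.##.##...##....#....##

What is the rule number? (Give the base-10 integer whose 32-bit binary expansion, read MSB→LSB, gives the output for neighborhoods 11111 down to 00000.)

198888161

  nb #####: next=.  (t=1,i=7, bit31=0)
  nb ####.: next=.  (t=1,i=8, bit30=0)
  nb ###.#: next=.  (t=0,i=10, bit29=0)
  nb ###..: next=.  (t=1,i=19, bit28=0)
  nb ##.##: next=#  (t=0,i=11, bit27=1)
  nb ##.#.: next=.  (t=0,i=4, bit26=0)
  nb ##..#: next=#  (t=1,i=3, bit25=1)
  nb ##...: next=#  (t=0,i=14, bit24=1)
  nb #.###: next=#  (t=1,i=16, bit23=1)
  nb #.##.: next=#  (t=0,i=2, bit22=1)
  nb #.#.#: next=.  (t=0,i=0, bit21=0)
  nb #.#..: next=#  (t=0,i=5, bit20=1)
  nb #..##: next=#  (t=0,i=7, bit19=1)
  nb #..#.: next=.  (t=1,i=21, bit18=0)
  nb #...#: next=#  (t=1,i=24, bit17=1)
  nb #....: next=.  (t=0,i=15, bit16=0)
  nb .####: next=#  (t=1,i=6, bit15=1)
  nb .###.: next=#  (t=0,i=9, bit14=1)
  nb .##.#: next=.  (t=0,i=3, bit13=0)
  nb .##..: next=.  (t=0,i=13, bit12=0)
  nb .#.##: next=#  (t=0,i=1, bit11=1)
  nb .#.#.: next=.  (t=2,i=0, bit10=0)
  nb .#..#: next=#  (t=0,i=6, bit9=1)
  nb .#...: next=.  (t=1,i=23, bit8=0)
  nb ..###: next=#  (t=0,i=8, bit7=1)
  nb ..##.: next=#  (t=0,i=22, bit6=1)
  nb ..#.#: next=#  (t=2,i=24, bit5=1)
  nb ..#..: next=.  (t=1,i=22, bit4=0)
  nb ...##: next=.  (t=0,i=21, bit3=0)
  nb ...#.: next=.  (t=2,i=23, bit2=0)
  nb ....#: next=.  (t=0,i=20, bit1=0)
  nb .....: next=#  (t=0,i=16, bit0=1)
  bits 00001011110110101100101011100001 = 198888161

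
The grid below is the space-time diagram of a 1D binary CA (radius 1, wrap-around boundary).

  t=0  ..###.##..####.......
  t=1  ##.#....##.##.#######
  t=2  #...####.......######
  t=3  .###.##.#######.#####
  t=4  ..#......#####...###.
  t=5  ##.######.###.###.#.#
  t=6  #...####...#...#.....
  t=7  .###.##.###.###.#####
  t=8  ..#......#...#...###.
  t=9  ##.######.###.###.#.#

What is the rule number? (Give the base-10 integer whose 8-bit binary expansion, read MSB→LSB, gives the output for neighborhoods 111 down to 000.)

  nb ###: next=#  (t=0,i=3, bit7=1)
  nb ##.: next=.  (t=0,i=4, bit6=0)
  nb #.#: next=.  (t=0,i=5, bit5=0)
  nb #..: next=#  (t=0,i=8, bit4=1)
  nb .##: next=.  (t=0,i=2, bit3=0)
  nb .#.: next=.  (t=1,i=3, bit2=0)
  nb ..#: next=#  (t=0,i=1, bit1=1)
  nb ...: next=#  (t=0,i=0, bit0=1)
  bits 10010011 = 147

147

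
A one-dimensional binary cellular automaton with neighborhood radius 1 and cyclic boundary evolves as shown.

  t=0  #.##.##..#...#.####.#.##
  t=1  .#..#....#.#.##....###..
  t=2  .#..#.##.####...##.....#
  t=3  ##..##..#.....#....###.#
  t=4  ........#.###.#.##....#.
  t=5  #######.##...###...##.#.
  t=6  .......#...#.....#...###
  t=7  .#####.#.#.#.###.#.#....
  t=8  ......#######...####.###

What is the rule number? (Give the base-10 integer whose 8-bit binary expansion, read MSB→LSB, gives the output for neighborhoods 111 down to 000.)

  [7] ### => .  t=0,i=16
  [6] ##. => .  t=0,i=0
  [5] #.# => #  t=0,i=1
  [4] #.. => .  t=0,i=7
  [3] .## => .  t=0,i=2
  [2] .#. => #  t=0,i=9
  [1] ..# => .  t=0,i=8
  [0] ... => #  t=0,i=11
  bits 00100101 = 37

37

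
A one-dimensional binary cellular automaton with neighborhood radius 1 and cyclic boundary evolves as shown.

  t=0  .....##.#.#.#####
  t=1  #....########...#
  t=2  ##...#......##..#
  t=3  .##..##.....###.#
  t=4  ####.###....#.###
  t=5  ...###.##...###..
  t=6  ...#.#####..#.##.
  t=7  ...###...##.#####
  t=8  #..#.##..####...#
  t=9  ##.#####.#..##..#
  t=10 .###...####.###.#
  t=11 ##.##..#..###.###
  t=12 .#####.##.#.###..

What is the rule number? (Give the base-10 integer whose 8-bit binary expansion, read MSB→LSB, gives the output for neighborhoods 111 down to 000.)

124

  ###|.  b7=0 t=0,i=13
  ##.|#  b6=1 t=0,i=6
  #.#|#  b5=1 t=0,i=7
  #..|#  b4=1 t=0,i=0
  .##|#  b3=1 t=0,i=5
  .#.|#  b2=1 t=0,i=8
  ..#|.  b1=0 t=0,i=4
  ...|.  b0=0 t=0,i=1
  bits 01111100 = 124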